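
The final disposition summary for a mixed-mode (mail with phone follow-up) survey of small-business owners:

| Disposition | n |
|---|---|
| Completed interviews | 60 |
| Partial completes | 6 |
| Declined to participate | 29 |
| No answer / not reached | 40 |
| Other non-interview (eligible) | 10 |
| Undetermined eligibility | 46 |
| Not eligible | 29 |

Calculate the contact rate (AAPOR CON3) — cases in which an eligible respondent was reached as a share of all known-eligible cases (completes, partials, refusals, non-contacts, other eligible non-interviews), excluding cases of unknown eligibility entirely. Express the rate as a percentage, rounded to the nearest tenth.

72.4%

Num = 60 + 6 + 29 + 10 = 105
Denominator = 60 + 6 + 29 + 40 + 10 = 145
CON3 = 105 / 145 = 0.7241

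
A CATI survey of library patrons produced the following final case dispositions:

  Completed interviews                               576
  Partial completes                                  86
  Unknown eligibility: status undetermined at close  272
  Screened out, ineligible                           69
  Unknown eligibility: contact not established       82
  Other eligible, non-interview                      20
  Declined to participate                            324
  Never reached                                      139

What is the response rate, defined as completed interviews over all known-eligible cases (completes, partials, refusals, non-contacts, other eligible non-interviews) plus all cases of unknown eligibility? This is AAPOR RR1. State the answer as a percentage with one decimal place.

Unknown if eligible = 82 + 272 = 354
Top = 576
Base = 576 + 86 + 324 + 139 + 20 + 354 = 1499
RR1 = 576 / 1499 = 0.3843

38.4%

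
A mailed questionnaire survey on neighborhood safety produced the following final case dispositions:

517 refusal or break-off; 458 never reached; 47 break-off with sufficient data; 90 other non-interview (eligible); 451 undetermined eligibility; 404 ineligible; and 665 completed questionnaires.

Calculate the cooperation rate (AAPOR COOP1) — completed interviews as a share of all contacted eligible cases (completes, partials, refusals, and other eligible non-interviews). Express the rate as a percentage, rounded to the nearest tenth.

50.4%

Num → 665
Denom → 665 + 47 + 517 + 90 = 1319
COOP1 = 665 / 1319 = 0.5042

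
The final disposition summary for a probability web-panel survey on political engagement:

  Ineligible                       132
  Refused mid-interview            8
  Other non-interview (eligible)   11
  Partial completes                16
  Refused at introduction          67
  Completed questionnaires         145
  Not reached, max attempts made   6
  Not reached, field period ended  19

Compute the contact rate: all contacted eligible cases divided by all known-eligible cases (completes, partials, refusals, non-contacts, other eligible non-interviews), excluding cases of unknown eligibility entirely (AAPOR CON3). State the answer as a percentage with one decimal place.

90.8%

Refusal or break-off = 67 + 8 = 75
No contact after all attempts = 19 + 6 = 25
Top → 145 + 16 + 75 + 11 = 247
Base → 145 + 16 + 75 + 25 + 11 = 272
CON3 = 247 / 272 = 0.9081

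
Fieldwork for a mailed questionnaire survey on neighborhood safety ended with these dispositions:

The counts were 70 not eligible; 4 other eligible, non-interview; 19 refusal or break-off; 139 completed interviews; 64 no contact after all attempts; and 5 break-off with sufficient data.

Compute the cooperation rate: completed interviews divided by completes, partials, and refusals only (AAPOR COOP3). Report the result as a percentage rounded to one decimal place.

Num: 139
Denom: 139 + 5 + 19 = 163
COOP3 = 139 / 163 = 0.8528

85.3%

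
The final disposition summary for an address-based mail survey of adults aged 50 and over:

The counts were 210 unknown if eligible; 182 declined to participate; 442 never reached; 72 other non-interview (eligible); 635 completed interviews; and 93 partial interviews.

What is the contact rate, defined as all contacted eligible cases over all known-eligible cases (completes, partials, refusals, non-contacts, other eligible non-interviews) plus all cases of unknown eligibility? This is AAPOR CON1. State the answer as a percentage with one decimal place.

60.1%

Num = 635 + 93 + 182 + 72 = 982
Denominator = 635 + 93 + 182 + 442 + 72 + 210 = 1634
CON1 = 982 / 1634 = 0.6010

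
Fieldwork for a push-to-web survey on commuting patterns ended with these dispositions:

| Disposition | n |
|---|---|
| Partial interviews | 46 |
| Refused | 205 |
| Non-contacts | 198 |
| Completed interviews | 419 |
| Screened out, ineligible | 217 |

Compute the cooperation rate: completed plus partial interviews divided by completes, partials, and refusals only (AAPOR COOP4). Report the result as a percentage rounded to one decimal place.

69.4%

Numerator → 419 + 46 = 465
Denominator → 419 + 46 + 205 = 670
COOP4 = 465 / 670 = 0.6940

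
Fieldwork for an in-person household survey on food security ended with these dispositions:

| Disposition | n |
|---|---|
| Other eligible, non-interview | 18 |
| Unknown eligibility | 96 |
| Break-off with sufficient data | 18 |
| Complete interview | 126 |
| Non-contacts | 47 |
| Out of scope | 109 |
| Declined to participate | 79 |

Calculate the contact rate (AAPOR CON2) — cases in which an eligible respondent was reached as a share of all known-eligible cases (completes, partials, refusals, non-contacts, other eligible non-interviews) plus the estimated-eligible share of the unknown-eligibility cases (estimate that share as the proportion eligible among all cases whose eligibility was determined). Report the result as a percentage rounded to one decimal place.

Top = 126 + 18 + 79 + 18 = 241
Determined eligible = 126 + 18 + 79 + 47 + 18 = 288
e = 288 / (288 + 109) = 288 / 397 = 0.7254
Estimated eligible among unknowns = 0.7254 × 96 = 69.64
Base = 288 + 69.64 = 357.64
CON2 = 241 / 357.64 = 0.6739

67.4%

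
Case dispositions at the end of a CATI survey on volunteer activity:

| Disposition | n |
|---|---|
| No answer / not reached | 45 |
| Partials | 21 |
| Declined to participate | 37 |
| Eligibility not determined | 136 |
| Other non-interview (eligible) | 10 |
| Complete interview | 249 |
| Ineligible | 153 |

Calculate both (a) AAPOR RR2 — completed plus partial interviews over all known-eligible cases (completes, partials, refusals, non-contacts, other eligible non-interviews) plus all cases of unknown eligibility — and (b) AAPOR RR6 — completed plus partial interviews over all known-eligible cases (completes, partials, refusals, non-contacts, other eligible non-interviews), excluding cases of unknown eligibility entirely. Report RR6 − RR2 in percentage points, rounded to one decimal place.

20.4

Numerator → 249 + 21 = 270
Denominator → 249 + 21 + 37 + 45 + 10 + 136 = 498
RR2 = 270 / 498 = 0.5422
Denominator → 249 + 21 + 37 + 45 + 10 = 362
RR6 = 270 / 362 = 0.7459
Difference = 74.59 − 54.22 = 20.37 percentage points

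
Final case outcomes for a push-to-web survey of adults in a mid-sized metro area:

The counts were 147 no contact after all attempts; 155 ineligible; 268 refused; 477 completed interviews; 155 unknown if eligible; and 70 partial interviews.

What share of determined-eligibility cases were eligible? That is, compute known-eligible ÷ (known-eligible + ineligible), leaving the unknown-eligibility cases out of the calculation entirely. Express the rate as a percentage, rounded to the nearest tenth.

Determined eligible = 477 + 70 + 268 + 147 = 962
e = 962 / (962 + 155) = 962 / 1117 = 0.8612

86.1%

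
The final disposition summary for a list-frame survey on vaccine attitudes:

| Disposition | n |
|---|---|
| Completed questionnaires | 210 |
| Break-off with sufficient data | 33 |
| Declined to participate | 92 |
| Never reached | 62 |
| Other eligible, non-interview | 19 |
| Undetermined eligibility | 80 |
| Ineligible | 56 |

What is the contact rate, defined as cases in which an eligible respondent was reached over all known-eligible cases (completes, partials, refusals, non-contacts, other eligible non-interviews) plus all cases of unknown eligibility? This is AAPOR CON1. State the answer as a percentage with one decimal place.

Top = 210 + 33 + 92 + 19 = 354
Base = 210 + 33 + 92 + 62 + 19 + 80 = 496
CON1 = 354 / 496 = 0.7137

71.4%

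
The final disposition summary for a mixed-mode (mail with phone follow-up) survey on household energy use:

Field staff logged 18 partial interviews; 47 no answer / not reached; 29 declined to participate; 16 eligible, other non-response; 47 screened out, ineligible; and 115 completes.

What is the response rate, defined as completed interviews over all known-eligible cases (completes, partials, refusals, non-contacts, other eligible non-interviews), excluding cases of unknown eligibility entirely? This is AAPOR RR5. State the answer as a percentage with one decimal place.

Num = 115
Denominator = 115 + 18 + 29 + 47 + 16 = 225
RR5 = 115 / 225 = 0.5111

51.1%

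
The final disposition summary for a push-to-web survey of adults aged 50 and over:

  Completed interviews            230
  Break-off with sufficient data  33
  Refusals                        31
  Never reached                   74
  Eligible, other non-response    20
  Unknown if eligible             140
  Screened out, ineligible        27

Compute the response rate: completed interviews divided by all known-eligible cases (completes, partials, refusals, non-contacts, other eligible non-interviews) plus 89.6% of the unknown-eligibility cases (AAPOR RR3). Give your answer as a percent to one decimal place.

Num → 230
Determined eligible → 230 + 33 + 31 + 74 + 20 = 388
e × U → 0.8960 × 140 = 125.44
Base → 388 + 125.44 = 513.44
RR3 = 230 / 513.44 = 0.4480

44.8%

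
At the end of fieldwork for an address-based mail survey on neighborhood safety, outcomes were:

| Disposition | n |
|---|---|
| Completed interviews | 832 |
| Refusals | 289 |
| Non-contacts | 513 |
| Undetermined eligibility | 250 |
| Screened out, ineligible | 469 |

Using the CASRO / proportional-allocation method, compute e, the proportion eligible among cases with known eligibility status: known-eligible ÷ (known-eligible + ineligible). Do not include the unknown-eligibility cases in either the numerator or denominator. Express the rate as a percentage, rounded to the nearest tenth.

77.7%

Known eligible: 832 + 289 + 513 = 1634
e = 1634 / (1634 + 469) = 1634 / 2103 = 0.7770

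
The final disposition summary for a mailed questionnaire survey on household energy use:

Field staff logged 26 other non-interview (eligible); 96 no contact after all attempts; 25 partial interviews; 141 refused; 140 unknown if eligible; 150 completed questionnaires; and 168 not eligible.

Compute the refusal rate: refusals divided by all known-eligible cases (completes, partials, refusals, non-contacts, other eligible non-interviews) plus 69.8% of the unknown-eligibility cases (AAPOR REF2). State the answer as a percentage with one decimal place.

Numerator → 141
Determined eligible → 150 + 25 + 141 + 96 + 26 = 438
e × U → 0.6980 × 140 = 97.72
Base → 438 + 97.72 = 535.72
REF2 = 141 / 535.72 = 0.2632

26.3%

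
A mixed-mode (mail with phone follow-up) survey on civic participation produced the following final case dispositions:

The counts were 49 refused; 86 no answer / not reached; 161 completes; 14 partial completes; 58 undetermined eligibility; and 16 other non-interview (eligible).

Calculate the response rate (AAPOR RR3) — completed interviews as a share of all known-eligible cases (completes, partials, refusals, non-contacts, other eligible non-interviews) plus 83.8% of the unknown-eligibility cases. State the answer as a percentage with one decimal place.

Num → 161
Determined eligible → 161 + 14 + 49 + 86 + 16 = 326
e × U → 0.8380 × 58 = 48.60
Base → 326 + 48.60 = 374.60
RR3 = 161 / 374.60 = 0.4298

43.0%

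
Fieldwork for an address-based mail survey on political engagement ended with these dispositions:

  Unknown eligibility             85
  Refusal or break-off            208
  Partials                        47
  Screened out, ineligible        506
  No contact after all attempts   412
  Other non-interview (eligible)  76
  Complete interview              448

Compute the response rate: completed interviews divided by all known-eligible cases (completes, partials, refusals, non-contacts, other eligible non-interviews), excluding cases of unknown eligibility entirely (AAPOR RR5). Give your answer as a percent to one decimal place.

Top = 448
Base = 448 + 47 + 208 + 412 + 76 = 1191
RR5 = 448 / 1191 = 0.3762

37.6%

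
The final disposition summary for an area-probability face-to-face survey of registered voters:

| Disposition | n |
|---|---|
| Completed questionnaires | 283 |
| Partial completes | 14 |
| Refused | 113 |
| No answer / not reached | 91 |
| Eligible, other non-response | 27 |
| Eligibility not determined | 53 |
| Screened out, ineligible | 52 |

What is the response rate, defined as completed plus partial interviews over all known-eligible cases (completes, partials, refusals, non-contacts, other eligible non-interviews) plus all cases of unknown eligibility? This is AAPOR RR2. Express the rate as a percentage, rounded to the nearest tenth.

Top: 283 + 14 = 297
Base: 283 + 14 + 113 + 91 + 27 + 53 = 581
RR2 = 297 / 581 = 0.5112

51.1%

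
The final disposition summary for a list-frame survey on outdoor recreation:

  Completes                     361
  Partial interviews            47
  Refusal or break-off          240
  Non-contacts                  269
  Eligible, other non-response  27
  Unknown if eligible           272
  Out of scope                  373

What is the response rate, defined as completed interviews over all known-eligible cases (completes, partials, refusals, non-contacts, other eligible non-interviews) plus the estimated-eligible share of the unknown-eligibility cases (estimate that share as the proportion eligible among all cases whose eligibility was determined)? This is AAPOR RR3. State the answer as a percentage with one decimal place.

31.7%

Top = 361
Known eligible = 361 + 47 + 240 + 269 + 27 = 944
e = 944 / (944 + 373) = 944 / 1317 = 0.7168
Eligible share of unknowns = 0.7168 × 272 = 194.97
Denominator = 944 + 194.97 = 1138.97
RR3 = 361 / 1138.97 = 0.3170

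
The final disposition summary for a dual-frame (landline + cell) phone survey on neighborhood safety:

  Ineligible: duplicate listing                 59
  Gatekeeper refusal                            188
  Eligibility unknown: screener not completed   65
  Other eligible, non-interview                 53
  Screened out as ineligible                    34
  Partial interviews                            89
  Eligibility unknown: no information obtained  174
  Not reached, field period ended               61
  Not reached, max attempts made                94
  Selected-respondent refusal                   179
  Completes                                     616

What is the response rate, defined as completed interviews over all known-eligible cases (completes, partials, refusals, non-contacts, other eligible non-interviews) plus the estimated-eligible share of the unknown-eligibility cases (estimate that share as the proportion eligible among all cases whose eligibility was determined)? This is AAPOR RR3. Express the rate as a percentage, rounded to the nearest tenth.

Refusals = 188 + 179 = 367
Never reached = 61 + 94 = 155
Undetermined eligibility = 65 + 174 = 239
Not eligible = 34 + 59 = 93
Num = 616
Determined eligible = 616 + 89 + 367 + 155 + 53 = 1280
e = 1280 / (1280 + 93) = 1280 / 1373 = 0.9323
e × U = 0.9323 × 239 = 222.82
Base = 1280 + 222.82 = 1502.82
RR3 = 616 / 1502.82 = 0.4099

41.0%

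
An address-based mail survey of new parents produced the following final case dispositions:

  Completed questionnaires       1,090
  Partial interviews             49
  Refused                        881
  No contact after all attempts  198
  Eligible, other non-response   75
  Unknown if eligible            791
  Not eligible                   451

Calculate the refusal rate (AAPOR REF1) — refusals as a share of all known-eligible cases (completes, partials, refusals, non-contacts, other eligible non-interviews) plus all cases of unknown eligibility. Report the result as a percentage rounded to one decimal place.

Num = 881
Base = 1090 + 49 + 881 + 198 + 75 + 791 = 3084
REF1 = 881 / 3084 = 0.2857

28.6%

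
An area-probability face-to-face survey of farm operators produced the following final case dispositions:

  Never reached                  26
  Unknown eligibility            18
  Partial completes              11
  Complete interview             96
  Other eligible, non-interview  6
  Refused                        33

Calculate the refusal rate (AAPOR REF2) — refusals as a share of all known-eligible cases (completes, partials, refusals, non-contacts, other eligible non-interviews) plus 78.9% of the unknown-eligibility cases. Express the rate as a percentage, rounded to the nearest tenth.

17.7%

Num = 33
Known eligible = 96 + 11 + 33 + 26 + 6 = 172
Eligible share of unknowns = 0.7890 × 18 = 14.20
Denominator = 172 + 14.20 = 186.20
REF2 = 33 / 186.20 = 0.1772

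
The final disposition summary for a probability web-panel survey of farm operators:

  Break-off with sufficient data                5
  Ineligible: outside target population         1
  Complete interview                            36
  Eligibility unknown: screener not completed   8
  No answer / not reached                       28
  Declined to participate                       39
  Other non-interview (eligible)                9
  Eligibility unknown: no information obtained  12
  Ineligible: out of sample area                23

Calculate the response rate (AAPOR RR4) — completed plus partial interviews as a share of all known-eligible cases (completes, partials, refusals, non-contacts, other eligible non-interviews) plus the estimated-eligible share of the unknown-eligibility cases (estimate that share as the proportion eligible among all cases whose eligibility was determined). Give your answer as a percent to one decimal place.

30.7%

Unknown if eligible = 8 + 12 = 20
Not eligible = 1 + 23 = 24
Top = 36 + 5 = 41
Determined eligible = 36 + 5 + 39 + 28 + 9 = 117
e = 117 / (117 + 24) = 117 / 141 = 0.8298
Estimated eligible among unknowns = 0.8298 × 20 = 16.60
Base = 117 + 16.60 = 133.60
RR4 = 41 / 133.60 = 0.3069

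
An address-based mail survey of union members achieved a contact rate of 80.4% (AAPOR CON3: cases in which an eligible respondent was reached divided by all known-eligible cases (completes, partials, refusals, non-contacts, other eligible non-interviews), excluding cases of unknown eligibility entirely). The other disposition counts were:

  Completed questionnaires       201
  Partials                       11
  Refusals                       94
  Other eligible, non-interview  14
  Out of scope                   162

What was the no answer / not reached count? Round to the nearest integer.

78

Num → 201 + 11 + 94 + 14 = 320
CON3 = 320 / D = 0.804
D = 320 / 0.804 = 398.0
Other denominator terms total 320
no answer / not reached = 398.0 − 320 ≈ 78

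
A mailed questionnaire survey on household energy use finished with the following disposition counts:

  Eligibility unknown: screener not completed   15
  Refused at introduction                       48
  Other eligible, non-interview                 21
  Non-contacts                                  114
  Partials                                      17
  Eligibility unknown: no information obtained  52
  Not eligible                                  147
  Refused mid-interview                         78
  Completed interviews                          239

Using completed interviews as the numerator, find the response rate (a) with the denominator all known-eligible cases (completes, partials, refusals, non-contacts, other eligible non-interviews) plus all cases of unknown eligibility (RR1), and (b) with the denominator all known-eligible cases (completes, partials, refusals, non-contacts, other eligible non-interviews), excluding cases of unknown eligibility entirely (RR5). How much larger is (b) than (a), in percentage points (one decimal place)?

5.3

Refusals = 48 + 78 = 126
Undetermined eligibility = 15 + 52 = 67
Top: 239
Denom: 239 + 17 + 126 + 114 + 21 + 67 = 584
RR1 = 239 / 584 = 0.4092
Denom: 239 + 17 + 126 + 114 + 21 = 517
RR5 = 239 / 517 = 0.4623
Difference = 46.23 − 40.92 = 5.31 percentage points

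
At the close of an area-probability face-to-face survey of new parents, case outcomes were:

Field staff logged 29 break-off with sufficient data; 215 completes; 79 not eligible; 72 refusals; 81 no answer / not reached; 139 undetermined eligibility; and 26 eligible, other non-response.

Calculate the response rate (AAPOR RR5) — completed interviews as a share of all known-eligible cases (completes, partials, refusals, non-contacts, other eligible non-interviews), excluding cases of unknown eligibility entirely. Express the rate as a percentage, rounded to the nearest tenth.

50.8%

Numerator: 215
Denom: 215 + 29 + 72 + 81 + 26 = 423
RR5 = 215 / 423 = 0.5083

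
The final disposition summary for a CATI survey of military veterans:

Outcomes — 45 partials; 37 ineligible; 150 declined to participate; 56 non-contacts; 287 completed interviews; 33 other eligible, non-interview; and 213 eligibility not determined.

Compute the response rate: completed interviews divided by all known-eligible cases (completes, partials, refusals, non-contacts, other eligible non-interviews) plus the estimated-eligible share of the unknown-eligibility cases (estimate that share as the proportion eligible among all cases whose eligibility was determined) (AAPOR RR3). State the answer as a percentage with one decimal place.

Num = 287
Known eligible = 287 + 45 + 150 + 56 + 33 = 571
e = 571 / (571 + 37) = 571 / 608 = 0.9391
Eligible share of unknowns = 0.9391 × 213 = 200.03
Base = 571 + 200.03 = 771.03
RR3 = 287 / 771.03 = 0.3722

37.2%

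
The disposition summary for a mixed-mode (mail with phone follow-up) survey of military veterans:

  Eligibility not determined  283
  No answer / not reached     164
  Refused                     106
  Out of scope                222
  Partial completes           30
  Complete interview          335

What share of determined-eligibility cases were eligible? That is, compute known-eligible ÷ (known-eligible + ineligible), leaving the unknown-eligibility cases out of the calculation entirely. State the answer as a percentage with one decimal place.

74.1%

Known eligible: 335 + 30 + 106 + 164 = 635
e = 635 / (635 + 222) = 635 / 857 = 0.7410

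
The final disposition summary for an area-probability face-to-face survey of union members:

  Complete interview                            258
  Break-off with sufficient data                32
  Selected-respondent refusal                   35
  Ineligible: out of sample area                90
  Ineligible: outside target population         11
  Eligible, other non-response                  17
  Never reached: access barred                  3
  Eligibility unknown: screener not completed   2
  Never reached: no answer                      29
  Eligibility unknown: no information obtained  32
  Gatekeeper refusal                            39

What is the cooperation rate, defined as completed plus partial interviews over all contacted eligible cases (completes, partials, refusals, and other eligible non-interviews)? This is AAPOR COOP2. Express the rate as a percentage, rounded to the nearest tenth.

Declined to participate = 39 + 35 = 74
No contact after all attempts = 29 + 3 = 32
Undetermined eligibility = 2 + 32 = 34
Screened out, ineligible = 11 + 90 = 101
Top = 258 + 32 = 290
Denom = 258 + 32 + 74 + 17 = 381
COOP2 = 290 / 381 = 0.7612

76.1%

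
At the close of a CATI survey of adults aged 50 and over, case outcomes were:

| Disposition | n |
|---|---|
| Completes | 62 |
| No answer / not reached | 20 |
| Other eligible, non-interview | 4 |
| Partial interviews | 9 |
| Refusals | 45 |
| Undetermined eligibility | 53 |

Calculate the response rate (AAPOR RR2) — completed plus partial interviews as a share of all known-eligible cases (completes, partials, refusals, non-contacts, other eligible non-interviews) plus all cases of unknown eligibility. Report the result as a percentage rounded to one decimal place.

Top = 62 + 9 = 71
Denominator = 62 + 9 + 45 + 20 + 4 + 53 = 193
RR2 = 71 / 193 = 0.3679

36.8%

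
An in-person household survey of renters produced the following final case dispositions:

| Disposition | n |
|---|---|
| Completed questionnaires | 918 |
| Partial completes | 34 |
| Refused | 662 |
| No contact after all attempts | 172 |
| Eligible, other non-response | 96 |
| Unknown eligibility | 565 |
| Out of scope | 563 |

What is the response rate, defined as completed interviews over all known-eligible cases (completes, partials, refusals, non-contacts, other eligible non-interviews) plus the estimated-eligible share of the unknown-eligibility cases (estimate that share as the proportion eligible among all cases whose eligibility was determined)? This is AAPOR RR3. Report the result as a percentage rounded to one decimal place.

39.6%

Top: 918
Known eligible: 918 + 34 + 662 + 172 + 96 = 1882
e = 1882 / (1882 + 563) = 1882 / 2445 = 0.7697
e × U: 0.7697 × 565 = 434.88
Denom: 1882 + 434.88 = 2316.88
RR3 = 918 / 2316.88 = 0.3962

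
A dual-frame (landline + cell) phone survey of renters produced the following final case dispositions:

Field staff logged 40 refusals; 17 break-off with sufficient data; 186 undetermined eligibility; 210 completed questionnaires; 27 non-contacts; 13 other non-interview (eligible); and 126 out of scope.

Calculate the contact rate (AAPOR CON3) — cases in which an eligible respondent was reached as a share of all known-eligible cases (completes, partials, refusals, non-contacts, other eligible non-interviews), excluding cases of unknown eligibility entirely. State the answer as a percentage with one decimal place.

91.2%

Numerator: 210 + 17 + 40 + 13 = 280
Denom: 210 + 17 + 40 + 27 + 13 = 307
CON3 = 280 / 307 = 0.9121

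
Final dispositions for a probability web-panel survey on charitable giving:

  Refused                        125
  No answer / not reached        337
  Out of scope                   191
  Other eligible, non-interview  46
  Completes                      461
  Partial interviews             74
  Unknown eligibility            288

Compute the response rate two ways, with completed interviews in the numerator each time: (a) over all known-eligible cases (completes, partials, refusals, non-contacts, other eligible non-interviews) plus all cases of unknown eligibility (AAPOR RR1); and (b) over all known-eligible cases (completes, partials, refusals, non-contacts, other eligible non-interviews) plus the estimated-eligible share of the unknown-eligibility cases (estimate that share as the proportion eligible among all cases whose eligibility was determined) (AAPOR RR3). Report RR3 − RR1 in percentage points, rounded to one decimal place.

Top: 461
Denom: 461 + 74 + 125 + 337 + 46 + 288 = 1331
RR1 = 461 / 1331 = 0.3464
Eligible (known): 461 + 74 + 125 + 337 + 46 = 1043
e = 1043 / (1043 + 191) = 1043 / 1234 = 0.8452
Eligible share of unknowns: 0.8452 × 288 = 243.42
Denom: 1043 + 243.42 = 1286.42
RR3 = 461 / 1286.42 = 0.3584
Difference = 35.84 − 34.64 = 1.20 percentage points

1.2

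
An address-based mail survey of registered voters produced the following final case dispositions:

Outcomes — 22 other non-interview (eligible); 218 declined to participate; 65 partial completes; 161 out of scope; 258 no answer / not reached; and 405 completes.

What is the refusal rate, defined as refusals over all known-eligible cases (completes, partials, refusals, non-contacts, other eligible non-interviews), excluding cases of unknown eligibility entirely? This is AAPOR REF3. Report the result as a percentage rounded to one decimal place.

Num → 218
Denominator → 405 + 65 + 218 + 258 + 22 = 968
REF3 = 218 / 968 = 0.2252

22.5%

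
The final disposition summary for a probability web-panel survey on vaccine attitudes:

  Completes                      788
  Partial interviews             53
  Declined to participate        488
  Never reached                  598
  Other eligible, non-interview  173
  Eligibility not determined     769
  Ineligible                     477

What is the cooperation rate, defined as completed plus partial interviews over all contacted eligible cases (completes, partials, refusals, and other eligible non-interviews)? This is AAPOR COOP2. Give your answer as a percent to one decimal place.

Num = 788 + 53 = 841
Denom = 788 + 53 + 488 + 173 = 1502
COOP2 = 841 / 1502 = 0.5599

56.0%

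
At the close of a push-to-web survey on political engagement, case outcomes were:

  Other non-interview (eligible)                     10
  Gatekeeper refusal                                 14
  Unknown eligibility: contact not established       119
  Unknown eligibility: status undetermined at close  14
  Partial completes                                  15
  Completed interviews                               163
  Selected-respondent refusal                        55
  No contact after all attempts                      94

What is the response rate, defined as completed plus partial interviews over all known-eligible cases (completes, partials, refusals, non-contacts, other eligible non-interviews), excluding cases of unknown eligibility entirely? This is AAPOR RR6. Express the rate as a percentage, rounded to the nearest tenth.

50.7%

Refusals = 14 + 55 = 69
Undetermined eligibility = 119 + 14 = 133
Numerator → 163 + 15 = 178
Denom → 163 + 15 + 69 + 94 + 10 = 351
RR6 = 178 / 351 = 0.5071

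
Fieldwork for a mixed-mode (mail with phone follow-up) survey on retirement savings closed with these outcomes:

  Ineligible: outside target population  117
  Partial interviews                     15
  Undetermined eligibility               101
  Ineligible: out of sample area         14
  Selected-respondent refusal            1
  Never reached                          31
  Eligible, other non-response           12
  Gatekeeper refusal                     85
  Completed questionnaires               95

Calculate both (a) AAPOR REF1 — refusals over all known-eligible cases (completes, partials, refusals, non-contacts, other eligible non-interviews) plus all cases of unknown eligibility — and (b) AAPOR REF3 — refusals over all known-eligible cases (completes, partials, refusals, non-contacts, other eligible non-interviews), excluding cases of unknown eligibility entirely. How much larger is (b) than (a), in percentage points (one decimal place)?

Refusal or break-off = 85 + 1 = 86
Out of scope = 117 + 14 = 131
Num = 86
Denominator = 95 + 15 + 86 + 31 + 12 + 101 = 340
REF1 = 86 / 340 = 0.2529
Denominator = 95 + 15 + 86 + 31 + 12 = 239
REF3 = 86 / 239 = 0.3598
Difference = 35.98 − 25.29 = 10.69 percentage points

10.7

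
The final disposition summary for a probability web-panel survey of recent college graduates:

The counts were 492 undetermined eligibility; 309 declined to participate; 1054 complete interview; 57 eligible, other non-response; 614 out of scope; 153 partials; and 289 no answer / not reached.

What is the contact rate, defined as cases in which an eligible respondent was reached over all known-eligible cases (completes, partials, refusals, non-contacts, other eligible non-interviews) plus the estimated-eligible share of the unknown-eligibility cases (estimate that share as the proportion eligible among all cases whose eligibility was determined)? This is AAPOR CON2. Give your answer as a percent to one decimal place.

Numerator = 1054 + 153 + 309 + 57 = 1573
Eligible (known) = 1054 + 153 + 309 + 289 + 57 = 1862
e = 1862 / (1862 + 614) = 1862 / 2476 = 0.7520
e × U = 0.7520 × 492 = 369.98
Denom = 1862 + 369.98 = 2231.98
CON2 = 1573 / 2231.98 = 0.7048

70.5%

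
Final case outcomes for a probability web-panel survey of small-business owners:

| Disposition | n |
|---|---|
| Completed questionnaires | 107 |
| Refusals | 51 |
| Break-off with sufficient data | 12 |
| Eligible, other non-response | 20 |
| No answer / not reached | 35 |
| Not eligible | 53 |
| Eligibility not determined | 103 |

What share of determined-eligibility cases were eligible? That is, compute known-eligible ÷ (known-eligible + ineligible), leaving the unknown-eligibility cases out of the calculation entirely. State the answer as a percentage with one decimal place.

80.9%

Known eligible: 107 + 12 + 51 + 35 + 20 = 225
e = 225 / (225 + 53) = 225 / 278 = 0.8094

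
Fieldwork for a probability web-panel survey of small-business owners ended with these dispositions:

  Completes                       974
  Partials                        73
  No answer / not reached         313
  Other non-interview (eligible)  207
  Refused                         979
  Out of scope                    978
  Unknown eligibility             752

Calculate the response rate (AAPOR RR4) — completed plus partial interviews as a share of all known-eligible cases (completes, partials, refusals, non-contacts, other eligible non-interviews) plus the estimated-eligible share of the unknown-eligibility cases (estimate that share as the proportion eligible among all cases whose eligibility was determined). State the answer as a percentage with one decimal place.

33.9%

Num → 974 + 73 = 1047
Eligible (known) → 974 + 73 + 979 + 313 + 207 = 2546
e = 2546 / (2546 + 978) = 2546 / 3524 = 0.7225
e × U → 0.7225 × 752 = 543.32
Denominator → 2546 + 543.32 = 3089.32
RR4 = 1047 / 3089.32 = 0.3389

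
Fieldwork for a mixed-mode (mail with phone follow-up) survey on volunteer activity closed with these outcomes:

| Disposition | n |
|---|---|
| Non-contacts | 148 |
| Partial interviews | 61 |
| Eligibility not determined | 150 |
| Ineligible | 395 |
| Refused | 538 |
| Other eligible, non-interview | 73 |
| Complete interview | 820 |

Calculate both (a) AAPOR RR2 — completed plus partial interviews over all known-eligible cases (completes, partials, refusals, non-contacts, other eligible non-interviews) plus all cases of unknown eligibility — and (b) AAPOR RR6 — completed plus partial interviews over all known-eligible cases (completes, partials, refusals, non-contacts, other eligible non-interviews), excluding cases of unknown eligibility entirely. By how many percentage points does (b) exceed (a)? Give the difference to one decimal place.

Num → 820 + 61 = 881
Denom → 820 + 61 + 538 + 148 + 73 + 150 = 1790
RR2 = 881 / 1790 = 0.4922
Denom → 820 + 61 + 538 + 148 + 73 = 1640
RR6 = 881 / 1640 = 0.5372
Difference = 53.72 − 49.22 = 4.50 percentage points

4.5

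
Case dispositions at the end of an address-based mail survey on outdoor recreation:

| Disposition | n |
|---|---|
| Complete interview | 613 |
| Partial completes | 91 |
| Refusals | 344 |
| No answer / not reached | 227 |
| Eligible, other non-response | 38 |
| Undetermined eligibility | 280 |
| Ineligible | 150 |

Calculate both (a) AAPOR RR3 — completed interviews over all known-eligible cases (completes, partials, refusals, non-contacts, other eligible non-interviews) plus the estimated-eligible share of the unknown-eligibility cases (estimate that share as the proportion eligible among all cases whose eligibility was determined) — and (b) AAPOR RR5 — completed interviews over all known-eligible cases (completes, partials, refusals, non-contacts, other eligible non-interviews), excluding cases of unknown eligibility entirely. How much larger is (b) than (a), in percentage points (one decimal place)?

7.5

Top = 613
Known eligible = 613 + 91 + 344 + 227 + 38 = 1313
e = 1313 / (1313 + 150) = 1313 / 1463 = 0.8975
Estimated eligible among unknowns = 0.8975 × 280 = 251.30
Denominator = 1313 + 251.30 = 1564.30
RR3 = 613 / 1564.30 = 0.3919
Denominator = 613 + 91 + 344 + 227 + 38 = 1313
RR5 = 613 / 1313 = 0.4669
Difference = 46.69 − 39.19 = 7.50 percentage points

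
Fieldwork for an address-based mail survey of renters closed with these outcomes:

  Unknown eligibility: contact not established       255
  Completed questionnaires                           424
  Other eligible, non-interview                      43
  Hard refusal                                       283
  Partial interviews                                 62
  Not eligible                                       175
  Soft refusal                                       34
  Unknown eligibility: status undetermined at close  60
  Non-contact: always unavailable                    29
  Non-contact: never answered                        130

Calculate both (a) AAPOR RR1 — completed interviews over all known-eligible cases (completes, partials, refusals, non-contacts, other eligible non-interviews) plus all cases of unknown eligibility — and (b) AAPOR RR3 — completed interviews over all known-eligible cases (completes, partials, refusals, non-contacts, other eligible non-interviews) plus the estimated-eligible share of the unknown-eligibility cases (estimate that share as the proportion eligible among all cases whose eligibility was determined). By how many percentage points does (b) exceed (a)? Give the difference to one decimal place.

Refused = 283 + 34 = 317
No contact after all attempts = 130 + 29 = 159
Eligibility not determined = 255 + 60 = 315
Num = 424
Denom = 424 + 62 + 317 + 159 + 43 + 315 = 1320
RR1 = 424 / 1320 = 0.3212
Known eligible = 424 + 62 + 317 + 159 + 43 = 1005
e = 1005 / (1005 + 175) = 1005 / 1180 = 0.8517
Estimated eligible among unknowns = 0.8517 × 315 = 268.29
Denom = 1005 + 268.29 = 1273.29
RR3 = 424 / 1273.29 = 0.3330
Difference = 33.30 − 32.12 = 1.18 percentage points

1.2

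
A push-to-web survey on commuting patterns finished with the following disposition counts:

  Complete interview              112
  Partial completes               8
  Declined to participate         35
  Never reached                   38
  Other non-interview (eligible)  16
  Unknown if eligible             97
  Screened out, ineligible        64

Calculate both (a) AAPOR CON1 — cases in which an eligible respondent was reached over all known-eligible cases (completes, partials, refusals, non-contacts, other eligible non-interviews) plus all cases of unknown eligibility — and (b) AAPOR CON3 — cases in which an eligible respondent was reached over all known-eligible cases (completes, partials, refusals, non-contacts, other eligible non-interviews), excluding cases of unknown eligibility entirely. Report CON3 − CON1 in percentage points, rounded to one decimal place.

Numerator = 112 + 8 + 35 + 16 = 171
Denominator = 112 + 8 + 35 + 38 + 16 + 97 = 306
CON1 = 171 / 306 = 0.5588
Denominator = 112 + 8 + 35 + 38 + 16 = 209
CON3 = 171 / 209 = 0.8182
Difference = 81.82 − 55.88 = 25.94 percentage points

25.9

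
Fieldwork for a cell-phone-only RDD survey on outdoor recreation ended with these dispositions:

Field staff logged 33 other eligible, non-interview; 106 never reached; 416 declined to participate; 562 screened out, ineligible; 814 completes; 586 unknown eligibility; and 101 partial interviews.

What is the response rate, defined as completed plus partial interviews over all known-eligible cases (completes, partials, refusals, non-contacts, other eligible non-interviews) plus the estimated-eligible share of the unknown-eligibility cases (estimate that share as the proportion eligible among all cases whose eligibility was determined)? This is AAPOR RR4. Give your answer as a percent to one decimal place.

48.3%

Top = 814 + 101 = 915
Eligible (known) = 814 + 101 + 416 + 106 + 33 = 1470
e = 1470 / (1470 + 562) = 1470 / 2032 = 0.7234
Estimated eligible among unknowns = 0.7234 × 586 = 423.91
Denominator = 1470 + 423.91 = 1893.91
RR4 = 915 / 1893.91 = 0.4831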